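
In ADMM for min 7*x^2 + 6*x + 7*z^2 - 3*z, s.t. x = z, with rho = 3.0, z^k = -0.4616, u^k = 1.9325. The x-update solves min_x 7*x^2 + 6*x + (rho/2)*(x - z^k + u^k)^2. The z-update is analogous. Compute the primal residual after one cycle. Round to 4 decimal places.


ADMM iteration with rho = 3.0, z^k = -0.4616, u^k = 1.9325
Step 1: x-update.
Minimize 7*x^2 + 6*x + (3.0/2)*(x + 0.4616 + 1.9325)^2
FOC: (2*7 + 3.0)*x = -6 + 3.0*(-0.4616 - 1.9325)
x^{k+1} = -0.7754
Step 2: z-update.
Minimize 7*z^2 - 3*z + (3.0/2)*(-0.7754 - z + 1.9325)^2
FOC: (2*7 + 3.0)*z = 3 + 3.0*(-0.7754 + 1.9325)
z^{k+1} = 0.3807
Step 3: u-update.
u^{k+1} = 1.9325 - 0.7754 - 0.3807 = 0.7764
Step 4: Primal residual = |-0.7754 - 0.3807| = 1.1561


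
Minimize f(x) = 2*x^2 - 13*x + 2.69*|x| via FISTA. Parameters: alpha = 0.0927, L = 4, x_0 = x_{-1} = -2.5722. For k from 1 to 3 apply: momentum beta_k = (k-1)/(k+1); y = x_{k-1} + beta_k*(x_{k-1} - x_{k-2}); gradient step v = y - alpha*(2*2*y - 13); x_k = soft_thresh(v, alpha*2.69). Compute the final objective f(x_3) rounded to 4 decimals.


FISTA on f(x) = 2*x^2 - 13*x + 2.69*|x|
L = 4, alpha = 0.0927
Iteration 1: beta = 0.0, y = -2.5722 + 0.0*(-2.5722 + 2.5722) = -2.5722
  grad(y) = -23.2888, v = y - alpha*grad = -0.4133
  prox(v) = soft_thresh(-0.4133, 0.2494) = -0.164
Iteration 2: beta = 0.3333, y = -0.164 + 0.3333*(-0.164 + 2.5722) = 0.6388
  grad(y) = -10.4449, v = y - alpha*grad = 1.607
  prox(v) = soft_thresh(1.607, 0.2494) = 1.3577
Iteration 3: beta = 0.5, y = 1.3577 + 0.5*(1.3577 + 0.164) = 2.1185
  grad(y) = -4.5261, v = y - alpha*grad = 2.538
  prox(v) = soft_thresh(2.538, 0.2494) = 2.2887
f(x_3) = 2*2.2887^2 - 13*2.2887 + 2.69*|2.2887| = -13.1202


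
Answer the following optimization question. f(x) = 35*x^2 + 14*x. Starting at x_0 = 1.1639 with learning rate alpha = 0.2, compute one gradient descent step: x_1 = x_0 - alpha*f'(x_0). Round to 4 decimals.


We compute the gradient at x_0 and apply the update.
f'(x) = 70*x + 14
f'(1.1639) = 70*1.1639 + 14 = 95.473
x_1 = 1.1639 - 0.2*95.473 = -17.9307


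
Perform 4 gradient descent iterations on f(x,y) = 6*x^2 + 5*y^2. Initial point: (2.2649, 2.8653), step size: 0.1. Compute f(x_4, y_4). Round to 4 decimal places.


Gradient descent on f(x,y) = 6*x^2 + 5*y^2.
Starting point: (2.2649, 2.8653), alpha = 0.1
Step 1: grad_x = 2*6*2.2649 = 27.1788, grad_y = 2*5*2.8653 = 28.653
  x_1 = 2.2649 - 0.1*27.1788 = -0.453
  y_1 = 2.8653 - 0.1*28.653 = 0.0
Step 2: grad_x = 2*6*-0.453 = -5.4358, grad_y = 2*5*0.0 = 0.0
  x_2 = -0.453 - 0.1*-5.4358 = 0.0906
  y_2 = 0.0 - 0.1*0.0 = 0.0
Step 3: grad_x = 2*6*0.0906 = 1.0872, grad_y = 2*5*0.0 = 0.0
  x_3 = 0.0906 - 0.1*1.0872 = -0.0181
  y_3 = 0.0 - 0.1*0.0 = 0.0
Step 4: grad_x = 2*6*-0.0181 = -0.2174, grad_y = 2*5*0.0 = 0.0
  x_4 = -0.0181 - 0.1*-0.2174 = 0.0036
  y_4 = 0.0 - 0.1*0.0 = 0.0
f(0.0036, 0.0) = 6*0.0036^2 + 5*0.0^2 = 0.0001


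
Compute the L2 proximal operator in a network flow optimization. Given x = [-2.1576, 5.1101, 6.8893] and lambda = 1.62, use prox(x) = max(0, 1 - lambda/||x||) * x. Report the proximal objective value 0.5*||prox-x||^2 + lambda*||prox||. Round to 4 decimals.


Step 1: Compute ||x||.
||x|| = 8.8448
Step 2: Compute scaling factor.
scale = max(0, 1 - 1.62/8.8448) = 0.8168
Step 3: prox(x) = [-1.7624, 4.1741, 5.6275]
||prox(x)|| = 7.2248
Step 4: Proximal objective.
0.5*||prox-x||^2 = 1.3122
lambda*||prox|| = 11.7042
Total = 13.0164


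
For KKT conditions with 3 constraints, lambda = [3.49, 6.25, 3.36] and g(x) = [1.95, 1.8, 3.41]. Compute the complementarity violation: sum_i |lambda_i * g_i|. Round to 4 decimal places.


KKT complementary slackness check:
lambda_1 * g_1 = 3.49 * 1.95 = 6.8055
lambda_2 * g_2 = 6.25 * 1.8 = 11.25
lambda_3 * g_3 = 3.36 * 3.41 = 11.4576
Total violation = 6.8055 + 11.25 + 11.4576 = 29.5131


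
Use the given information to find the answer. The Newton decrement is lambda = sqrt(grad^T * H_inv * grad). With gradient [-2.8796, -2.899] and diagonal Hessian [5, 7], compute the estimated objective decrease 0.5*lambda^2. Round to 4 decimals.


Step 1: H is diagonal, so H^(-1) * g = [-0.5759, -0.4141].
Step 2: g^T H^(-1) g = sum_i g_i^2 / H_ii
  = (-2.8796)^2/5 + (-2.899)^2/7
  = 1.6584 + 1.2006 = 2.859
Step 3: Objective decrease = 0.5 * g^T H^(-1) g = 1.4295


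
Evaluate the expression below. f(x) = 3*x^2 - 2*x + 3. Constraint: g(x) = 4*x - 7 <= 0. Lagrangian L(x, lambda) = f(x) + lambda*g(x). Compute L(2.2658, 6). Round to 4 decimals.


Step 1: Evaluate f(x).
f(2.2658) = 3*2.2658^2 - 2*2.2658 + 3 = 13.8699
Step 2: Evaluate g(x).
g(2.2658) = 4*2.2658 - 7 = 2.0632
Step 3: Compute Lagrangian.
L = 13.8699 + 6*2.0632 = 26.2491


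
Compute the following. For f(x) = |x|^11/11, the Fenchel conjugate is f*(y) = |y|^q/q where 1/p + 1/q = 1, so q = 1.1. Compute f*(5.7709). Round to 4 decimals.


The conjugate exponent q satisfies 1/p + 1/q = 1.
p = 11, so q = 11/(11 - 1) = 1.1
|y|^q = 5.7709^1.1 = 6.8765
f*(5.7709) = 6.8765 / 1.1 = 6.2514


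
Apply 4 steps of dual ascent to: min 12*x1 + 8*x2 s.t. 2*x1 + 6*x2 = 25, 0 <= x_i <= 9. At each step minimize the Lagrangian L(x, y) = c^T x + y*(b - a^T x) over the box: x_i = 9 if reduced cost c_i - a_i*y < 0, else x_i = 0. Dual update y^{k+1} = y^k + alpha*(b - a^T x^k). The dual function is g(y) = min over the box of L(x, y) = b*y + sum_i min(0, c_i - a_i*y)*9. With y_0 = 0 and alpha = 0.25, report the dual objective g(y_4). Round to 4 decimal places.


Dual ascent for LP: min 12*x1 + 8*x2, 2*x1 + 6*x2 = 25, 0 <= x_i <= 9
Step 1: y^k = 0.0, reduced costs: (12.0, 8.0)
  x^k = (0.0, 0.0), subgradient = b - a^T x = 25.0
  y^{k+1} = 0.0 + 0.25*25.0 = 6.25
Step 2: y^k = 6.25, reduced costs: (-0.5, -29.5)
  x^k = (9.0, 9.0), subgradient = b - a^T x = -47.0
  y^{k+1} = 6.25 + 0.25*-47.0 = -5.5
Step 3: y^k = -5.5, reduced costs: (23.0, 41.0)
  x^k = (0.0, 0.0), subgradient = b - a^T x = 25.0
  y^{k+1} = -5.5 + 0.25*25.0 = 0.75
Step 4: y^k = 0.75, reduced costs: (10.5, 3.5)
  x^k = (0.0, 0.0), subgradient = b - a^T x = 25.0
  y^{k+1} = 0.75 + 0.25*25.0 = 7.0
Dual objective at y_4 = 7.0: reduced costs (-2.0, -34.0), box minimizer x = (9.0, 9.0)
g(y_4) = b*y + (c1 - a1*y)*x1 + (c2 - a2*y)*x2 = 25*7.0 + (-2.0)*9.0 + (-34.0)*9.0 = 175.0 - 18.0 - 306.0 = -149.0


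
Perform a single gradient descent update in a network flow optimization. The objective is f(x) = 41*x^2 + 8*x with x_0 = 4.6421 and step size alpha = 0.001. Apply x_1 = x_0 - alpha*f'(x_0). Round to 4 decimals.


We compute the gradient at x_0 and apply the update.
f'(x) = 82*x + 8
f'(4.6421) = 82*4.6421 + 8 = 388.6522
x_1 = 4.6421 - 0.001*388.6522 = 4.2534


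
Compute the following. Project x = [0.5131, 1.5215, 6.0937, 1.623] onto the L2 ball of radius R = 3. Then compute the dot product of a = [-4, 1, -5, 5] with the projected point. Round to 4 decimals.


Step 1: Compute ||x|| (intermediates to 6 decimals).
||x|| = sqrt(0.5131^2 + 1.5215^2 + 6.0937^2 + 1.623^2) = 6.507345
Step 2: Project.
Since ||x|| > R, scale = R/||x|| = 3/6.507345 = 0.461018, proj(x) = scale * x
proj(x) = [0.236548, 0.701439, 2.809305, 0.748232]
Step 3: Dot product.
a^T * proj(x) = -4*0.236548 + 1*0.701439 - 5*2.809305 + 5*0.748232 = -10.5501


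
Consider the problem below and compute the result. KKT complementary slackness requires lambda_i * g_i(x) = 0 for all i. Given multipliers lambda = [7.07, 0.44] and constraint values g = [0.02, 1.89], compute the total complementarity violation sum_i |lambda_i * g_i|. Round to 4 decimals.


KKT complementary slackness check:
lambda_1 * g_1 = 7.07 * 0.02 = 0.1414
lambda_2 * g_2 = 0.44 * 1.89 = 0.8316
Total violation = 0.1414 + 0.8316 = 0.973


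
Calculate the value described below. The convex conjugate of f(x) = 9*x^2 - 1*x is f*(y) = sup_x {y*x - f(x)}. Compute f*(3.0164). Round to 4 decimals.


f*(y) = sup_x {y*x - a*x^2 - b*x} = sup_x {(y-b)*x - a*x^2}
FOC: (y - b) - 2a*x = 0 => x* = (y - b)/(2a)
x* = (3.0164 + 1)/(2*9) = 0.2231
f*(3.0164) = (y-b)^2/(4a) = (3.0164 + 1)^2/(4*9)
= 16.1315/36 = 0.4481


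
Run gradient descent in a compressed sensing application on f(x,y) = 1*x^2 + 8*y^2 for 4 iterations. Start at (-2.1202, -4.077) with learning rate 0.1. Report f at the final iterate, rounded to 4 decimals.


Gradient descent on f(x,y) = 1*x^2 + 8*y^2.
Starting point: (-2.1202, -4.077), alpha = 0.1
Step 1: grad_x = 2*1*-2.1202 = -4.2404, grad_y = 2*8*-4.077 = -65.232
  x_1 = -2.1202 - 0.1*-4.2404 = -1.6962
  y_1 = -4.077 - 0.1*-65.232 = 2.4462
Step 2: grad_x = 2*1*-1.6962 = -3.3923, grad_y = 2*8*2.4462 = 39.1392
  x_2 = -1.6962 - 0.1*-3.3923 = -1.3569
  y_2 = 2.4462 - 0.1*39.1392 = -1.4677
Step 3: grad_x = 2*1*-1.3569 = -2.7139, grad_y = 2*8*-1.4677 = -23.4835
  x_3 = -1.3569 - 0.1*-2.7139 = -1.0855
  y_3 = -1.4677 - 0.1*-23.4835 = 0.8806
Step 4: grad_x = 2*1*-1.0855 = -2.1711, grad_y = 2*8*0.8806 = 14.0901
  x_4 = -1.0855 - 0.1*-2.1711 = -0.8684
  y_4 = 0.8806 - 0.1*14.0901 = -0.5284
f(-0.8684, -0.5284) = 1*(-0.8684)^2 + 8*(-0.5284)^2 = 2.9877


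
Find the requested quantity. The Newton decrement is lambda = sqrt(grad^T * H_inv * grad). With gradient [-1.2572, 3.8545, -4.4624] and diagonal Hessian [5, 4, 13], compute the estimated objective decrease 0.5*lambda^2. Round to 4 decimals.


Step 1: H is diagonal, so H^(-1) * g = [-0.2514, 0.9636, -0.3433].
Step 2: g^T H^(-1) g = sum_i g_i^2 / H_ii
  = (-1.2572)^2/5 + (3.8545)^2/4 + (-4.4624)^2/13
  = 0.3161 + 3.7143 + 1.5318 = 5.5622
Step 3: Objective decrease = 0.5 * g^T H^(-1) g = 2.7811


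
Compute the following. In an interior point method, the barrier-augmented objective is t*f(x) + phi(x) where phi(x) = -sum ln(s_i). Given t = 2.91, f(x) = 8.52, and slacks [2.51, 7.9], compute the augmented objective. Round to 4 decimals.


Step 1: Compute log-barrier.
ln values: [0.9203, 2.0669]
phi = -(0.9203 + 2.0669) = -2.9871
Step 2: Compute augmented objective.
t*f(x) = 2.91*8.52 = 24.7932
Total = 24.7932 - 2.9871 = 21.8061


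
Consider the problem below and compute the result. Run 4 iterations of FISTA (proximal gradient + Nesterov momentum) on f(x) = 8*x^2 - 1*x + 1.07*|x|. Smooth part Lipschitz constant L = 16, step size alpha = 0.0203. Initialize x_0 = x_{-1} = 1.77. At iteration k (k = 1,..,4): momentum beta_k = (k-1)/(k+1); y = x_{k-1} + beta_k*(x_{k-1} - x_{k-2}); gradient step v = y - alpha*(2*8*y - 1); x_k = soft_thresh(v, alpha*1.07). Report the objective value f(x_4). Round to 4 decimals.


FISTA on f(x) = 8*x^2 - 1*x + 1.07*|x|
L = 16, alpha = 0.0203
Iteration 1: beta = 0.0, y = 1.77 + 0.0*(1.77 - 1.77) = 1.77
  grad(y) = 27.32, v = y - alpha*grad = 1.2154
  prox(v) = soft_thresh(1.2154, 0.0217) = 1.1937
Iteration 2: beta = 0.3333, y = 1.1937 + 0.3333*(1.1937 - 1.77) = 1.0016
  grad(y) = 15.0252, v = y - alpha*grad = 0.6966
  prox(v) = soft_thresh(0.6966, 0.0217) = 0.6748
Iteration 3: beta = 0.5, y = 0.6748 + 0.5*(0.6748 - 1.1937) = 0.4154
  grad(y) = 5.6468, v = y - alpha*grad = 0.3008
  prox(v) = soft_thresh(0.3008, 0.0217) = 0.2791
Iteration 4: beta = 0.6, y = 0.2791 + 0.6*(0.2791 - 0.6748) = 0.0416
  grad(y) = -0.3342, v = y - alpha*grad = 0.0484
  prox(v) = soft_thresh(0.0484, 0.0217) = 0.0267
f(x_4) = 8*0.0267^2 - 1*0.0267 + 1.07*|0.0267| = 0.0076


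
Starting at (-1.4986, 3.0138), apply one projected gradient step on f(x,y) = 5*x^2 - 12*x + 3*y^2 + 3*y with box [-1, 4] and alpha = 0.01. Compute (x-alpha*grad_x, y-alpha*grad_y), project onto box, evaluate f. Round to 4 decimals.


Step 1: Compute gradient at (-1.4986, 3.0138).
grad_x = 2*5*-1.4986 - 12 = -26.986
grad_y = 2*3*3.0138 + 3 = 21.0828
Step 2: Gradient step.
x_raw = -1.4986 - 0.01*-26.986 = -1.2287
y_raw = 3.0138 - 0.01*21.0828 = 2.803
Step 3: Project onto [-1, 4].
x_proj = clip(-1.2287) = -1.0
y_proj = clip(2.803) = 2.803
Step 4: Evaluate f.
f(-1.0, 2.803) = 48.9789


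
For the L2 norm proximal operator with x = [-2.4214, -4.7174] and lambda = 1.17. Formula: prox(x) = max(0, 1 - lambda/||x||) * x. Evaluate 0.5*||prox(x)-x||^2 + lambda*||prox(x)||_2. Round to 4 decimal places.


Step 1: Compute ||x||.
||x|| = 5.3026
Step 2: Compute scaling factor.
scale = max(0, 1 - 1.17/5.3026) = 0.7794
Step 3: prox(x) = [-1.8871, -3.6765]
||prox(x)|| = 4.1326
Step 4: Proximal objective.
0.5*||prox-x||^2 = 0.6845
lambda*||prox|| = 4.8351
Total = 5.5195


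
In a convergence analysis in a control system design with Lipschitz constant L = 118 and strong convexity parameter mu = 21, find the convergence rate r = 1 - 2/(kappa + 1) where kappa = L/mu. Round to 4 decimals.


Step 1: Compute the condition number.
kappa = L/mu = 118/21 = 5.619
Step 2: Compute the convergence rate.
r = 1 - 2/(kappa + 1) = 1 - 2*mu/(L + mu) = (L - mu)/(L + mu) = 97/139 = 0.6978


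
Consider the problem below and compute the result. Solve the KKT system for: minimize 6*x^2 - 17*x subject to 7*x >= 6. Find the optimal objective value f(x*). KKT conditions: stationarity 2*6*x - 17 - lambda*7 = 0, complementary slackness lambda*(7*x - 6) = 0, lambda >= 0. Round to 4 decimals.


Step 1: Try lambda = 0 (constraint inactive).
Stationarity: 2*6*x - 17 = 0
x* = 17/(2*6) = 17/12 = 1.4167 (rounded; the exact value 17/12 is used below)
Check constraint: 7*1.4167 = 9.9169 >= 6 -- satisfied.
Step 2: Compute optimal value.
f(x*) = 6*(17/12)^2 - 17*(17/12) = -12.0417


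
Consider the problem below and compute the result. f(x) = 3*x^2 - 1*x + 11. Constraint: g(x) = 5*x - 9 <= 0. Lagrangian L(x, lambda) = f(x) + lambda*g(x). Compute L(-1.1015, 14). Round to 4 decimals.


Step 1: Evaluate f(x).
f(-1.1015) = 3*(-1.1015)^2 - 1*(-1.1015) + 11 = 15.7414
Step 2: Evaluate g(x).
g(-1.1015) = 5*-1.1015 - 9 = -14.5075
Step 3: Compute Lagrangian.
L = 15.7414 + 14*-14.5075 = -187.3636


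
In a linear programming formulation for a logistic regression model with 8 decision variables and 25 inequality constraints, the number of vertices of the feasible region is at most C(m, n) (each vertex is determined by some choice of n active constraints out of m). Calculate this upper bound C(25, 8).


Each vertex corresponds to some choice of n active constraints out of m, so the number of vertices is at most C(m, n) = m! / (n!(m-n)!).
m = 25, n = 8
Numerator: 25 * 24 * 23 * 22 * 21 * 20 * 19 * 18
Denominator: 8! = 40320
C(25, 8) = 1081575


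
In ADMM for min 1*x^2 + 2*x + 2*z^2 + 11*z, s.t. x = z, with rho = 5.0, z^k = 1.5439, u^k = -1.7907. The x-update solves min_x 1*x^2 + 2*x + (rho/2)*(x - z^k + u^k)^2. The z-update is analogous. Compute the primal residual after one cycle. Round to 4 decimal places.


ADMM iteration with rho = 5.0, z^k = 1.5439, u^k = -1.7907
Step 1: x-update.
Minimize 1*x^2 + 2*x + (5.0/2)*(x - 1.5439 - 1.7907)^2
FOC: (2*1 + 5.0)*x = -2 + 5.0*(1.5439 + 1.7907)
x^{k+1} = 2.0961
Step 2: z-update.
Minimize 2*z^2 + 11*z + (5.0/2)*(2.0961 - z - 1.7907)^2
FOC: (2*2 + 5.0)*z = -11 + 5.0*(2.0961 - 1.7907)
z^{k+1} = -1.0525
Step 3: u-update.
u^{k+1} = -1.7907 + 2.0961 + 1.0525 = 1.358
Step 4: Primal residual = |2.0961 + 1.0525| = 3.1487


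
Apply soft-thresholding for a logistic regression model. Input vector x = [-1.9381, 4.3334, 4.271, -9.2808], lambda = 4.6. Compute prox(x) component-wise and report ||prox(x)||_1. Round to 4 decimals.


Soft-thresholding with lambda = 4.6:
prox(-1.9381) = sign(-1.9381)*max(|-1.9381| - 4.6, 0) = 0.0
prox(4.3334) = sign(4.3334)*max(|4.3334| - 4.6, 0) = 0.0
prox(4.271) = sign(4.271)*max(|4.271| - 4.6, 0) = 0.0
prox(-9.2808) = sign(-9.2808)*max(|-9.2808| - 4.6, 0) = -4.6808
prox(x) = [0.0, 0.0, 0.0, -4.6808]
||prox(x)||_1 = 0.0 + 0.0 + 0.0 + 4.6808 = 4.6808


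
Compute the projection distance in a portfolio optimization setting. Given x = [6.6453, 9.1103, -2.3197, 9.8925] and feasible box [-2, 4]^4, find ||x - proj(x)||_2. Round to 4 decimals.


Project each component onto [-2, 4].
clip(6.6453) = 4.0, clip(9.1103) = 4.0, clip(-2.3197) = -2.0, clip(9.8925) = 4.0
Projection = [4.0, 4.0, -2.0, 4.0]
Squared diffs: [6.9976, 26.1152, 0.1022, 34.7216]
Distance = sqrt(67.9366) = 8.2424


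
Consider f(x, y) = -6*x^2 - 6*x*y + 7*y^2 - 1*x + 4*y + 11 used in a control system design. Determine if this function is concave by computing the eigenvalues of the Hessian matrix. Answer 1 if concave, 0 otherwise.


The Hessian of f(x,y) = -6*x^2 - 6*x*y + 7*y^2 - 1*x + 4*y + 11 is:
H = [[-12, -6], [-6, 14]]
Trace = -12 + 14 = 2
Determinant = -12*14 - (-6)^2 = -204
Discriminant = (2)^2 - 4*-204 = 820.0
Eigenvalues: lambda_1 = -13.3178, lambda_2 = 15.3178
The function is not concave.

0


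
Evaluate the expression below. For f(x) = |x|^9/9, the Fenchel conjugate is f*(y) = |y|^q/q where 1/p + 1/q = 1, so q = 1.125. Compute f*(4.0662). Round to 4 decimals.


The conjugate exponent q satisfies 1/p + 1/q = 1.
p = 9, so q = 9/(9 - 1) = 1.125
|y|^q = 4.0662^1.125 = 4.8455
f*(4.0662) = 4.8455 / 1.125 = 4.3071


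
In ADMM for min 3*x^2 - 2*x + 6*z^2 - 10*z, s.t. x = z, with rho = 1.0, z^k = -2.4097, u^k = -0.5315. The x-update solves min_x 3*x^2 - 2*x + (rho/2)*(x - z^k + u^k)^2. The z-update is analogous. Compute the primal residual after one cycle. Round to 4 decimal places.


ADMM iteration with rho = 1.0, z^k = -2.4097, u^k = -0.5315
Step 1: x-update.
Minimize 3*x^2 - 2*x + (1.0/2)*(x + 2.4097 - 0.5315)^2
FOC: (2*3 + 1.0)*x = 2 + 1.0*(-2.4097 + 0.5315)
x^{k+1} = 0.0174
Step 2: z-update.
Minimize 6*z^2 - 10*z + (1.0/2)*(0.0174 - z - 0.5315)^2
FOC: (2*6 + 1.0)*z = 10 + 1.0*(0.0174 - 0.5315)
z^{k+1} = 0.7297
Step 3: u-update.
u^{k+1} = -0.5315 + 0.0174 - 0.7297 = -1.2438
Step 4: Primal residual = |0.0174 - 0.7297| = 0.7123


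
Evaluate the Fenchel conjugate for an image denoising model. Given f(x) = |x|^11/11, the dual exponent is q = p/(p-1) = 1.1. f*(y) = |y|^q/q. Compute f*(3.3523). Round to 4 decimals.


The conjugate exponent q satisfies 1/p + 1/q = 1.
p = 11, so q = 11/(11 - 1) = 1.1
|y|^q = 3.3523^1.1 = 3.7834
f*(3.3523) = 3.7834 / 1.1 = 3.4394


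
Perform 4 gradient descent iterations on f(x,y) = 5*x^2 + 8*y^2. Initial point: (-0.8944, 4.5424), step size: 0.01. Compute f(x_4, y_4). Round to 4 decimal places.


Gradient descent on f(x,y) = 5*x^2 + 8*y^2.
Starting point: (-0.8944, 4.5424), alpha = 0.01
Step 1: grad_x = 2*5*-0.8944 = -8.944, grad_y = 2*8*4.5424 = 72.6784
  x_1 = -0.8944 - 0.01*-8.944 = -0.805
  y_1 = 4.5424 - 0.01*72.6784 = 3.8156
Step 2: grad_x = 2*5*-0.805 = -8.0496, grad_y = 2*8*3.8156 = 61.0499
  x_2 = -0.805 - 0.01*-8.0496 = -0.7245
  y_2 = 3.8156 - 0.01*61.0499 = 3.2051
Step 3: grad_x = 2*5*-0.7245 = -7.2446, grad_y = 2*8*3.2051 = 51.2819
  x_3 = -0.7245 - 0.01*-7.2446 = -0.652
  y_3 = 3.2051 - 0.01*51.2819 = 2.6923
Step 4: grad_x = 2*5*-0.652 = -6.5202, grad_y = 2*8*2.6923 = 43.0768
  x_4 = -0.652 - 0.01*-6.5202 = -0.5868
  y_4 = 2.6923 - 0.01*43.0768 = 2.2615
f(-0.5868, 2.2615) = 5*(-0.5868)^2 + 8*2.2615^2 = 42.6379


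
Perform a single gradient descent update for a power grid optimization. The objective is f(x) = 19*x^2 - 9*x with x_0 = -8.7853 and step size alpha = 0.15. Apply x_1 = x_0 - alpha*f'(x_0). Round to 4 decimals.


We compute the gradient at x_0 and apply the update.
f'(x) = 38*x - 9
f'(-8.7853) = 38*-8.7853 - 9 = -342.8414
x_1 = -8.7853 - 0.15*-342.8414 = 42.6409


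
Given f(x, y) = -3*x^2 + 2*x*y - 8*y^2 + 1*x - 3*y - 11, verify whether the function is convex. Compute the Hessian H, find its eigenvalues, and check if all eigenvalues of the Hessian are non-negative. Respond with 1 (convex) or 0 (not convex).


The Hessian of f(x,y) = -3*x^2 + 2*x*y - 8*y^2 + 1*x - 3*y - 11 is:
H = [[-6, 2], [2, -16]]
Trace = -6 - 16 = -22
Determinant = -6*-16 - (2)^2 = 92
Discriminant = (-22)^2 - 4*92 = 116.0
Eigenvalues: lambda_1 = -16.3852, lambda_2 = -5.6148
The function is not convex.

0


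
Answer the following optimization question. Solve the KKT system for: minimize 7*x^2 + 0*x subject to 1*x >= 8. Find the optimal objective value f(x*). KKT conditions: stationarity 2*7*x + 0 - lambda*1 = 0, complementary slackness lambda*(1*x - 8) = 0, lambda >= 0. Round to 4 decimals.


Step 1: Try lambda = 0 (constraint inactive).
x_unc = 0/(2*7) = 0.0
Check: 1*0.0 = 0.0 < 8 -- violated!
Step 2: Constraint must be active: 1*x = 8
x* = 8/1 = 8.0
lambda = (2*7*8.0 + 0)/1 = 112.0
Step 3: Compute optimal value.
f(x*) = 7*8.0^2 + 0*8.0 = 448.0


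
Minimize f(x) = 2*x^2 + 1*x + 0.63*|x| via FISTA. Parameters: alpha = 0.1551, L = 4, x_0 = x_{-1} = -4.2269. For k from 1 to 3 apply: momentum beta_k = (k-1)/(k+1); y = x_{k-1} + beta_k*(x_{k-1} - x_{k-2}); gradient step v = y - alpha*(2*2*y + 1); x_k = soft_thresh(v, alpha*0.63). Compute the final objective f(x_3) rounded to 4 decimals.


FISTA on f(x) = 2*x^2 + 1*x + 0.63*|x|
L = 4, alpha = 0.1551
Iteration 1: beta = 0.0, y = -4.2269 + 0.0*(-4.2269 + 4.2269) = -4.2269
  grad(y) = -15.9076, v = y - alpha*grad = -1.7596
  prox(v) = soft_thresh(-1.7596, 0.0977) = -1.6619
Iteration 2: beta = 0.3333, y = -1.6619 + 0.3333*(-1.6619 + 4.2269) = -0.8069
  grad(y) = -2.2277, v = y - alpha*grad = -0.4614
  prox(v) = soft_thresh(-0.4614, 0.0977) = -0.3637
Iteration 3: beta = 0.5, y = -0.3637 + 0.5*(-0.3637 + 1.6619) = 0.2854
  grad(y) = 2.1417, v = y - alpha*grad = -0.0468
  prox(v) = soft_thresh(-0.0468, 0.0977) = 0.0
f(x_3) = 2*0.0^2 + 1*0.0 + 0.63*|0.0| = 0.0


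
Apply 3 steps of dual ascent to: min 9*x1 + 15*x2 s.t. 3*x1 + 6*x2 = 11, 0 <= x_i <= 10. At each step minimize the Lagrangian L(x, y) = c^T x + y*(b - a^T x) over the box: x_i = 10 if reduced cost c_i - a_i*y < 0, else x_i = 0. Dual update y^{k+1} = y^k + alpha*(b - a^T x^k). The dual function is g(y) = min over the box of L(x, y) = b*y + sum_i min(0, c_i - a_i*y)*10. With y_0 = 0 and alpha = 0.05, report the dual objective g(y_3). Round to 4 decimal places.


Dual ascent for LP: min 9*x1 + 15*x2, 3*x1 + 6*x2 = 11, 0 <= x_i <= 10
Step 1: y^k = 0.0, reduced costs: (9.0, 15.0)
  x^k = (0.0, 0.0), subgradient = b - a^T x = 11.0
  y^{k+1} = 0.0 + 0.05*11.0 = 0.55
Step 2: y^k = 0.55, reduced costs: (7.35, 11.7)
  x^k = (0.0, 0.0), subgradient = b - a^T x = 11.0
  y^{k+1} = 0.55 + 0.05*11.0 = 1.1
Step 3: y^k = 1.1, reduced costs: (5.7, 8.4)
  x^k = (0.0, 0.0), subgradient = b - a^T x = 11.0
  y^{k+1} = 1.1 + 0.05*11.0 = 1.65
Dual objective at y_3 = 1.65: reduced costs (4.05, 5.1), box minimizer x = (0.0, 0.0)
g(y_3) = b*y + (c1 - a1*y)*x1 + (c2 - a2*y)*x2 = 11*1.65 + 4.05*0.0 + 5.1*0.0 = 18.15 + 0.0 + 0.0 = 18.15


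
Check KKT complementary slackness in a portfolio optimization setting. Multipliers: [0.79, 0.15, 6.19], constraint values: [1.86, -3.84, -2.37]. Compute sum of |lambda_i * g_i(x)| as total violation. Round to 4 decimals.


KKT complementary slackness check:
lambda_1 * g_1 = 0.79 * 1.86 = 1.4694
lambda_2 * g_2 = 0.15 * -3.84 = -0.576
lambda_3 * g_3 = 6.19 * -2.37 = -14.6703
Total violation = 1.4694 + 0.576 + 14.6703 = 16.7157


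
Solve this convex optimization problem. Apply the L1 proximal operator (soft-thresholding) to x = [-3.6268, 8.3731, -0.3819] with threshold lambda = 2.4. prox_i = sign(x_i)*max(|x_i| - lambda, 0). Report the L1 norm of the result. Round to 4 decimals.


Soft-thresholding with lambda = 2.4:
prox(-3.6268) = sign(-3.6268)*max(|-3.6268| - 2.4, 0) = -1.2268
prox(8.3731) = sign(8.3731)*max(|8.3731| - 2.4, 0) = 5.9731
prox(-0.3819) = sign(-0.3819)*max(|-0.3819| - 2.4, 0) = 0.0
prox(x) = [-1.2268, 5.9731, 0.0]
||prox(x)||_1 = 1.2268 + 5.9731 + 0.0 = 7.1999


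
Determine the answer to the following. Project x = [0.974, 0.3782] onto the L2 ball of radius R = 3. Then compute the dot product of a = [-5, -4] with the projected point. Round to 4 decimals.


Step 1: Compute ||x|| (intermediates to 6 decimals).
||x|| = sqrt(0.974^2 + 0.3782^2) = 1.04485
Step 2: Project.
Since ||x|| <= R, proj = x (no scaling needed).
proj(x) = [0.974, 0.3782]
Step 3: Dot product.
a^T * proj(x) = -5*0.974 - 4*0.3782 = -6.3828


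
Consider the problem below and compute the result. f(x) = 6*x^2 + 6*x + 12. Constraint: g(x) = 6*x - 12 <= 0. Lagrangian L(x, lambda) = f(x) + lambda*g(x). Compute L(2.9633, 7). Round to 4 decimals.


Step 1: Evaluate f(x).
f(2.9633) = 6*2.9633^2 + 6*2.9633 + 12 = 82.4667
Step 2: Evaluate g(x).
g(2.9633) = 6*2.9633 - 12 = 5.7798
Step 3: Compute Lagrangian.
L = 82.4667 + 7*5.7798 = 122.9253


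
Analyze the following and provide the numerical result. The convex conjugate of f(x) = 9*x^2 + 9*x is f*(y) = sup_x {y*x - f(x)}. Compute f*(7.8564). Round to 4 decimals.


f*(y) = sup_x {y*x - a*x^2 - b*x} = sup_x {(y-b)*x - a*x^2}
FOC: (y - b) - 2a*x = 0 => x* = (y - b)/(2a)
x* = (7.8564 - 9)/(2*9) = -0.0635
f*(7.8564) = (y-b)^2/(4a) = (7.8564 - 9)^2/(4*9)
= 1.3078/36 = 0.0363


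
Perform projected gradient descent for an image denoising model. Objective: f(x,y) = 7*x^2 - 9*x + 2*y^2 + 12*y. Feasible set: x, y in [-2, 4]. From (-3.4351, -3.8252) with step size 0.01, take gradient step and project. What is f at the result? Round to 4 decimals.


Step 1: Compute gradient at (-3.4351, -3.8252).
grad_x = 2*7*-3.4351 - 9 = -57.0914
grad_y = 2*2*-3.8252 + 12 = -3.3008
Step 2: Gradient step.
x_raw = -3.4351 - 0.01*-57.0914 = -2.8642
y_raw = -3.8252 - 0.01*-3.3008 = -3.7922
Step 3: Project onto [-2, 4].
x_proj = clip(-2.8642) = -2.0
y_proj = clip(-3.7922) = -2.0
Step 4: Evaluate f.
f(-2.0, -2.0) = 30.0


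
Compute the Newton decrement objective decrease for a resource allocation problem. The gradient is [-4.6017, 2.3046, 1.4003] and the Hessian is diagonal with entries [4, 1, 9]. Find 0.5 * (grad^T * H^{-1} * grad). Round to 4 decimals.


Step 1: H is diagonal, so H^(-1) * g = [-1.1504, 2.3046, 0.1556].
Step 2: g^T H^(-1) g = sum_i g_i^2 / H_ii
  = (-4.6017)^2/4 + (2.3046)^2/1 + (1.4003)^2/9
  = 5.2939 + 5.3112 + 0.2179 = 10.823
Step 3: Objective decrease = 0.5 * g^T H^(-1) g = 5.4115


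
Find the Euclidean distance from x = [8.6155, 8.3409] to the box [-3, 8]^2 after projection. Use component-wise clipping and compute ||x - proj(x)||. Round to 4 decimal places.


Project each component onto [-3, 8].
clip(8.6155) = 8.0, clip(8.3409) = 8.0
Projection = [8.0, 8.0]
Squared diffs: [0.3788, 0.1162]
Distance = sqrt(0.495) = 0.7036


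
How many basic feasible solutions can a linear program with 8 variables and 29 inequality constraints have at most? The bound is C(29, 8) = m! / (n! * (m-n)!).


Each vertex corresponds to some choice of n active constraints out of m, so the number of vertices is at most C(m, n) = m! / (n!(m-n)!).
m = 29, n = 8
Numerator: 29 * 28 * 27 * 26 * 25 * 24 * 23 * 22
Denominator: 8! = 40320
C(29, 8) = 4292145


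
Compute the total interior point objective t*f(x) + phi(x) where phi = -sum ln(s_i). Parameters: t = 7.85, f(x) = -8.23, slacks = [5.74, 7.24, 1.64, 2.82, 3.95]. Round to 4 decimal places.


Step 1: Compute log-barrier.
ln values: [1.7475, 1.9796, 0.4947, 1.0367, 1.3737]
phi = -(1.7475 + 1.9796 + 0.4947 + 1.0367 + 1.3737) = -6.6322
Step 2: Compute augmented objective.
t*f(x) = 7.85*-8.23 = -64.6055
Total = -64.6055 - 6.6322 = -71.2377


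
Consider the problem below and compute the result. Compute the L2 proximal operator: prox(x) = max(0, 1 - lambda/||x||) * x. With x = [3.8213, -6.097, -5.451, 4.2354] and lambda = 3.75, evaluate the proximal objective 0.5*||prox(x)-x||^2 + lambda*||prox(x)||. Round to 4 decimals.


Step 1: Compute ||x||.
||x|| = 9.9713
Step 2: Compute scaling factor.
scale = max(0, 1 - 3.75/9.9713) = 0.6239
Step 3: prox(x) = [2.3842, -3.8041, -3.401, 2.6426]
||prox(x)|| = 6.2213
Step 4: Proximal objective.
0.5*||prox-x||^2 = 7.0313
lambda*||prox|| = 23.3299
Total = 30.3613


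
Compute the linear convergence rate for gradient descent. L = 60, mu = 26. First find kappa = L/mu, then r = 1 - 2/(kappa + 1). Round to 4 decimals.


Step 1: Compute the condition number.
kappa = L/mu = 60/26 = 2.3077
Step 2: Compute the convergence rate.
r = 1 - 2/(kappa + 1) = 1 - 2*mu/(L + mu) = (L - mu)/(L + mu) = 34/86 = 0.3953


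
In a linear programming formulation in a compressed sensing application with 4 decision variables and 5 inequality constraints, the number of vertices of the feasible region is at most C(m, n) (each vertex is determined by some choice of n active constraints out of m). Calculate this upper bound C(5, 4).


Each vertex corresponds to some choice of n active constraints out of m, so the number of vertices is at most C(m, n) = m! / (n!(m-n)!).
m = 5, n = 4
Numerator: 5 * 4 * 3 * 2
Denominator: 4! = 24
C(5, 4) = 5


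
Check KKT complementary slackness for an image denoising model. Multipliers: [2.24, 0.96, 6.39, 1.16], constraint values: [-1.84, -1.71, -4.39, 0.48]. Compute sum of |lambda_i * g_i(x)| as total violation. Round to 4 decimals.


KKT complementary slackness check:
lambda_1 * g_1 = 2.24 * -1.84 = -4.1216
lambda_2 * g_2 = 0.96 * -1.71 = -1.6416
lambda_3 * g_3 = 6.39 * -4.39 = -28.0521
lambda_4 * g_4 = 1.16 * 0.48 = 0.5568
Total violation = 4.1216 + 1.6416 + 28.0521 + 0.5568 = 34.3721


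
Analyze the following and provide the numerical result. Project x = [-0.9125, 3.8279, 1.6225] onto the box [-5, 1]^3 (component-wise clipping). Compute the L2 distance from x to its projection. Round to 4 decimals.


Project each component onto [-5, 1].
clip(-0.9125) = -0.9125, clip(3.8279) = 1.0, clip(1.6225) = 1.0
Projection = [-0.9125, 1.0, 1.0]
Squared diffs: [0.0, 7.997, 0.3875]
Distance = sqrt(8.3845) = 2.8956


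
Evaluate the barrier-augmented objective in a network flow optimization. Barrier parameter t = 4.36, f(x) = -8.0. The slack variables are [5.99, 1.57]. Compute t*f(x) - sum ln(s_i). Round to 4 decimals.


Step 1: Compute log-barrier.
ln values: [1.7901, 0.4511]
phi = -(1.7901 + 0.4511) = -2.2412
Step 2: Compute augmented objective.
t*f(x) = 4.36*-8.0 = -34.88
Total = -34.88 - 2.2412 = -37.1212


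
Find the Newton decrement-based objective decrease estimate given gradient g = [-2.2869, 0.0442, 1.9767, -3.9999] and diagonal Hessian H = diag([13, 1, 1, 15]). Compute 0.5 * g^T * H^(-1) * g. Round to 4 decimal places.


Step 1: H is diagonal, so H^(-1) * g = [-0.1759, 0.0442, 1.9767, -0.2667].
Step 2: g^T H^(-1) g = sum_i g_i^2 / H_ii
  = (-2.2869)^2/13 + (0.0442)^2/1 + (1.9767)^2/1 + (-3.9999)^2/15
  = 0.4023 + 0.002 + 3.9073 + 1.0666 = 5.3782
Step 3: Objective decrease = 0.5 * g^T H^(-1) g = 2.6891


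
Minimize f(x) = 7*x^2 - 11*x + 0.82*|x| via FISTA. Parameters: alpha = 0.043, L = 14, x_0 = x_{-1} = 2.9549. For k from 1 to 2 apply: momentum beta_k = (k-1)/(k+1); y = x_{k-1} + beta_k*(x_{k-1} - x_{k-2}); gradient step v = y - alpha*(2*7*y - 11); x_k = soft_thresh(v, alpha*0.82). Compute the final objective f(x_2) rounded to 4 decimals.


FISTA on f(x) = 7*x^2 - 11*x + 0.82*|x|
L = 14, alpha = 0.043
Iteration 1: beta = 0.0, y = 2.9549 + 0.0*(2.9549 - 2.9549) = 2.9549
  grad(y) = 30.3686, v = y - alpha*grad = 1.6491
  prox(v) = soft_thresh(1.6491, 0.0353) = 1.6138
Iteration 2: beta = 0.3333, y = 1.6138 + 0.3333*(1.6138 - 2.9549) = 1.1668
  grad(y) = 5.3346, v = y - alpha*grad = 0.9374
  prox(v) = soft_thresh(0.9374, 0.0353) = 0.9021
f(x_2) = 7*0.9021^2 - 11*0.9021 + 0.82*|0.9021| = -3.4869


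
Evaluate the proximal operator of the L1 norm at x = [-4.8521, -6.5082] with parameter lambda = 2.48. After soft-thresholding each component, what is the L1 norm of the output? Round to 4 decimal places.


Soft-thresholding with lambda = 2.48:
prox(-4.8521) = sign(-4.8521)*max(|-4.8521| - 2.48, 0) = -2.3721
prox(-6.5082) = sign(-6.5082)*max(|-6.5082| - 2.48, 0) = -4.0282
prox(x) = [-2.3721, -4.0282]
||prox(x)||_1 = 2.3721 + 4.0282 = 6.4003


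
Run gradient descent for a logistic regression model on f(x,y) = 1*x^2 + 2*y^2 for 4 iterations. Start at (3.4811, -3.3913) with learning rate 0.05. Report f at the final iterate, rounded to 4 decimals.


Gradient descent on f(x,y) = 1*x^2 + 2*y^2.
Starting point: (3.4811, -3.3913), alpha = 0.05
Step 1: grad_x = 2*1*3.4811 = 6.9622, grad_y = 2*2*-3.3913 = -13.5652
  x_1 = 3.4811 - 0.05*6.9622 = 3.133
  y_1 = -3.3913 - 0.05*-13.5652 = -2.713
Step 2: grad_x = 2*1*3.133 = 6.266, grad_y = 2*2*-2.713 = -10.8522
  x_2 = 3.133 - 0.05*6.266 = 2.8197
  y_2 = -2.713 - 0.05*-10.8522 = -2.1704
Step 3: grad_x = 2*1*2.8197 = 5.6394, grad_y = 2*2*-2.1704 = -8.6817
  x_3 = 2.8197 - 0.05*5.6394 = 2.5377
  y_3 = -2.1704 - 0.05*-8.6817 = -1.7363
Step 4: grad_x = 2*1*2.5377 = 5.0754, grad_y = 2*2*-1.7363 = -6.9454
  x_4 = 2.5377 - 0.05*5.0754 = 2.2839
  y_4 = -1.7363 - 0.05*-6.9454 = -1.3891
f(2.2839, -1.3891) = 1*2.2839^2 + 2*(-1.3891)^2 = 9.0755


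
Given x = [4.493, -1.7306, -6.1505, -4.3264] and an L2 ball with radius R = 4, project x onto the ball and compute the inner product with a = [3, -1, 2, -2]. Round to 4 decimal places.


Step 1: Compute ||x|| (intermediates to 6 decimals).
||x|| = sqrt(4.493^2 + (-1.7306)^2 + (-6.1505)^2 + (-4.3264)^2) = 8.929077
Step 2: Project.
Since ||x|| > R, scale = R/||x|| = 4/8.929077 = 0.447975, proj(x) = scale * x
proj(x) = [2.012752, -0.775266, -2.75527, -1.938119]
Step 3: Dot product.
a^T * proj(x) = 3*2.012752 - 1*(-0.775266) + 2*(-2.75527) - 2*(-1.938119) = 5.1792


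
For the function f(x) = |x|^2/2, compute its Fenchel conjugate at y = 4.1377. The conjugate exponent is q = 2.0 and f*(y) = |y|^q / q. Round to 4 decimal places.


The conjugate exponent q satisfies 1/p + 1/q = 1.
p = 2, so q = 2/(2 - 1) = 2.0
|y|^q = 4.1377^2.0 = 17.1206
f*(4.1377) = 17.1206 / 2.0 = 8.5603


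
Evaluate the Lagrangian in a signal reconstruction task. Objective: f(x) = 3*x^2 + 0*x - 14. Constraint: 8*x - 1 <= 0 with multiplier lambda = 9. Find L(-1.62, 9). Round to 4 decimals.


Step 1: Evaluate f(x).
f(-1.62) = 3*(-1.62)^2 + 0*(-1.62) - 14 = -6.1268
Step 2: Evaluate g(x).
g(-1.62) = 8*-1.62 - 1 = -13.96
Step 3: Compute Lagrangian.
L = -6.1268 + 9*-13.96 = -131.7668


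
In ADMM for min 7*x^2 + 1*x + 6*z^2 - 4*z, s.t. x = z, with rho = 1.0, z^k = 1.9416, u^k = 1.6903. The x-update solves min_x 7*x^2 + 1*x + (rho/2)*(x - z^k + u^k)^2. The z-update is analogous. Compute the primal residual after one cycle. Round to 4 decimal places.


ADMM iteration with rho = 1.0, z^k = 1.9416, u^k = 1.6903
Step 1: x-update.
Minimize 7*x^2 + 1*x + (1.0/2)*(x - 1.9416 + 1.6903)^2
FOC: (2*7 + 1.0)*x = -1 + 1.0*(1.9416 - 1.6903)
x^{k+1} = -0.0499
Step 2: z-update.
Minimize 6*z^2 - 4*z + (1.0/2)*(-0.0499 - z + 1.6903)^2
FOC: (2*6 + 1.0)*z = 4 + 1.0*(-0.0499 + 1.6903)
z^{k+1} = 0.4339
Step 3: u-update.
u^{k+1} = 1.6903 - 0.0499 - 0.4339 = 1.2065
Step 4: Primal residual = |-0.0499 - 0.4339| = 0.4838


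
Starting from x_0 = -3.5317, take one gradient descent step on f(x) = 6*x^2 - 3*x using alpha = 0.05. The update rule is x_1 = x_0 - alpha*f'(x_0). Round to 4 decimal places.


We compute the gradient at x_0 and apply the update.
f'(x) = 12*x - 3
f'(-3.5317) = 12*-3.5317 - 3 = -45.3804
x_1 = -3.5317 - 0.05*-45.3804 = -1.2627


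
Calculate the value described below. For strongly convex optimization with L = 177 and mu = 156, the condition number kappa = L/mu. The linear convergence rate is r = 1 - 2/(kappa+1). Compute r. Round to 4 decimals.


Step 1: Compute the condition number.
kappa = L/mu = 177/156 = 1.1346
Step 2: Compute the convergence rate.
r = 1 - 2/(kappa + 1) = 1 - 2*mu/(L + mu) = (L - mu)/(L + mu) = 21/333 = 0.0631


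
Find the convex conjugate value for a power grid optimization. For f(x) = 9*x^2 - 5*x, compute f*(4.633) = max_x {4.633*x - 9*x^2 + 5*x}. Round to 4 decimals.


f*(y) = sup_x {y*x - a*x^2 - b*x} = sup_x {(y-b)*x - a*x^2}
FOC: (y - b) - 2a*x = 0 => x* = (y - b)/(2a)
x* = (4.633 + 5)/(2*9) = 0.5352
f*(4.633) = (y-b)^2/(4a) = (4.633 + 5)^2/(4*9)
= 92.7947/36 = 2.5776


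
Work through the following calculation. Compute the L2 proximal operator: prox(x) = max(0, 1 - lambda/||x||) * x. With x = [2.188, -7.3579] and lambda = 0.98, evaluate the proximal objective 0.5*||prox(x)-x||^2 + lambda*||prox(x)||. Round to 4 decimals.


Step 1: Compute ||x||.
||x|| = 7.6763
Step 2: Compute scaling factor.
scale = max(0, 1 - 0.98/7.6763) = 0.8723
Step 3: prox(x) = [1.9087, -6.4186]
||prox(x)|| = 6.6963
Step 4: Proximal objective.
0.5*||prox-x||^2 = 0.4802
lambda*||prox|| = 6.5624
Total = 7.0426


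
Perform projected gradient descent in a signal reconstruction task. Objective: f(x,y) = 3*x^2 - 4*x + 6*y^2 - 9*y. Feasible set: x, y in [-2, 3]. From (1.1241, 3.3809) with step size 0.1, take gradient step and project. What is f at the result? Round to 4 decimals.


Step 1: Compute gradient at (1.1241, 3.3809).
grad_x = 2*3*1.1241 - 4 = 2.7446
grad_y = 2*6*3.3809 - 9 = 31.5708
Step 2: Gradient step.
x_raw = 1.1241 - 0.1*2.7446 = 0.8496
y_raw = 3.3809 - 0.1*31.5708 = 0.2238
Step 3: Project onto [-2, 3].
x_proj = clip(0.8496) = 0.8496
y_proj = clip(0.2238) = 0.2238
Step 4: Evaluate f.
f(0.8496, 0.2238) = -2.9467


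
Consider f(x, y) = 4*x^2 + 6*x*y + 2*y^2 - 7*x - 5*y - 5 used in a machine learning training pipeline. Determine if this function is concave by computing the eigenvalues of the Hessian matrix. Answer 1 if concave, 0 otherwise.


The Hessian of f(x,y) = 4*x^2 + 6*x*y + 2*y^2 - 7*x - 5*y - 5 is:
H = [[8, 6], [6, 4]]
Trace = 8 + 4 = 12
Determinant = 8*4 - (6)^2 = -4
Discriminant = (12)^2 - 4*-4 = 160.0
Eigenvalues: lambda_1 = -0.3246, lambda_2 = 12.3246
The function is not concave.

0


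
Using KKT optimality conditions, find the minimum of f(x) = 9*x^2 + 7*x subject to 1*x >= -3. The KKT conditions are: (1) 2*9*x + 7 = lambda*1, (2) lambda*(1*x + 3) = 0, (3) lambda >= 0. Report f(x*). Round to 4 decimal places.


Step 1: Try lambda = 0 (constraint inactive).
Stationarity: 2*9*x + 7 = 0
x* = -7/(2*9) = -7/18 = -0.3889 (rounded; the exact value -7/18 is used below)
Check constraint: 1*-0.3889 = -0.3889 >= -3 -- satisfied.
Step 2: Compute optimal value.
f(x*) = 9*(-7/18)^2 + 7*(-7/18) = -1.3611


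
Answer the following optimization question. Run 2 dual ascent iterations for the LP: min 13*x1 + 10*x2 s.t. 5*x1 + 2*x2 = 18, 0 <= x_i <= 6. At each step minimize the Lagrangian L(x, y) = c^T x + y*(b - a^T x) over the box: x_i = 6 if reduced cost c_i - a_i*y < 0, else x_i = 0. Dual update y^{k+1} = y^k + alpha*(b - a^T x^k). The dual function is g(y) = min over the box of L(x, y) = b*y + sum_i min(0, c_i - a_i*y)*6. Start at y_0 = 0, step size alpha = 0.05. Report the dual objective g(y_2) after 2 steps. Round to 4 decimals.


Dual ascent for LP: min 13*x1 + 10*x2, 5*x1 + 2*x2 = 18, 0 <= x_i <= 6
Step 1: y^k = 0.0, reduced costs: (13.0, 10.0)
  x^k = (0.0, 0.0), subgradient = b - a^T x = 18.0
  y^{k+1} = 0.0 + 0.05*18.0 = 0.9
Step 2: y^k = 0.9, reduced costs: (8.5, 8.2)
  x^k = (0.0, 0.0), subgradient = b - a^T x = 18.0
  y^{k+1} = 0.9 + 0.05*18.0 = 1.8
Dual objective at y_2 = 1.8: reduced costs (4.0, 6.4), box minimizer x = (0.0, 0.0)
g(y_2) = b*y + (c1 - a1*y)*x1 + (c2 - a2*y)*x2 = 18*1.8 + 4.0*0.0 + 6.4*0.0 = 32.4 + 0.0 + 0.0 = 32.4


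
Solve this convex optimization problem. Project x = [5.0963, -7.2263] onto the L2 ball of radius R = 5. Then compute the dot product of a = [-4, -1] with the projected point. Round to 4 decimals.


Step 1: Compute ||x|| (intermediates to 6 decimals).
||x|| = sqrt(5.0963^2 + (-7.2263)^2) = 8.842606
Step 2: Project.
Since ||x|| > R, scale = R/||x|| = 5/8.842606 = 0.565444, proj(x) = scale * x
proj(x) = [2.881672, -4.086068]
Step 3: Dot product.
a^T * proj(x) = -4*2.881672 - 1*(-4.086068) = -7.4406


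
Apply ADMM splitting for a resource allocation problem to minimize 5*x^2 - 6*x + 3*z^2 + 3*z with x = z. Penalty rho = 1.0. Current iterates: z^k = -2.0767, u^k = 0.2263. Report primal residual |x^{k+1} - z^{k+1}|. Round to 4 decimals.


ADMM iteration with rho = 1.0, z^k = -2.0767, u^k = 0.2263
Step 1: x-update.
Minimize 5*x^2 - 6*x + (1.0/2)*(x + 2.0767 + 0.2263)^2
FOC: (2*5 + 1.0)*x = 6 + 1.0*(-2.0767 - 0.2263)
x^{k+1} = 0.3361
Step 2: z-update.
Minimize 3*z^2 + 3*z + (1.0/2)*(0.3361 - z + 0.2263)^2
FOC: (2*3 + 1.0)*z = -3 + 1.0*(0.3361 + 0.2263)
z^{k+1} = -0.3482
Step 3: u-update.
u^{k+1} = 0.2263 + 0.3361 + 0.3482 = 0.9106
Step 4: Primal residual = |0.3361 + 0.3482| = 0.6843


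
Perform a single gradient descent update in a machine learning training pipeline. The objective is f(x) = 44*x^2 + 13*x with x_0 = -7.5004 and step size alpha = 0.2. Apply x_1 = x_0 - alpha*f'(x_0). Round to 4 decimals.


We compute the gradient at x_0 and apply the update.
f'(x) = 88*x + 13
f'(-7.5004) = 88*-7.5004 + 13 = -647.0352
x_1 = -7.5004 - 0.2*-647.0352 = 121.9066
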